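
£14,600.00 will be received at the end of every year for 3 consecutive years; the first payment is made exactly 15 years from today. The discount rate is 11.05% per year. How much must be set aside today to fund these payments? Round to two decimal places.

Ordinary annuity of 3 payments, first payment at period 15.
Periodic rate r = 0.1105 per year.
The ordinary-annuity PV formula values the stream one period before the first payment (period 14); discount that back 14 periods:
PV₀ = 14,600 × [1 − (1+r)^−3] / r × (1+r)^−14 = £8,218.00

£8,218.00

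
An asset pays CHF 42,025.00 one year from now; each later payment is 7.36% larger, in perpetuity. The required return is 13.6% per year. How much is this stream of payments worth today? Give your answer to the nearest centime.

CHF 673,477.56

Periodic rate r = 0.136 per year.
Growing perpetuity (Gordon): PV = PMT₁ / (r − g) = 42,025 / (r − 0.0736) = CHF 673,477.56.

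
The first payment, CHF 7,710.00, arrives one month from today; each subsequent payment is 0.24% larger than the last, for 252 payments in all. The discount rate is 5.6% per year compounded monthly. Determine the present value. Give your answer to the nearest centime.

Periodic rate r = 0.056/12 per month; n is counted in months.
Growing ordinary annuity: PV = PMT₁ × [1 − ((1+g)/(1+r))^n] / (r − g) = 7,710 × [1 − ((1+0.0024)/(1+r))^252] / (r − 0.0024) = CHF 1,476,291.96.

CHF 1,476,291.96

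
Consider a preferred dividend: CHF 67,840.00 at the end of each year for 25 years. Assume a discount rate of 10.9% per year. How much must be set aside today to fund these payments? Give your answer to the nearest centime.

This is an ordinary annuity: 25 payments of CHF 67,840.00 at the end of each year.
Periodic rate r = 0.109 per year.
PV = PMT × [(1 − (1+r)^−n)/r] = 67,840 × [1 − (1+r)^−25] / r = CHF 575,528.73

CHF 575,528.73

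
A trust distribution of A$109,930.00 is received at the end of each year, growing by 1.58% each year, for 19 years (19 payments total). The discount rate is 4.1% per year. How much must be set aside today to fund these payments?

A$1,623,832.85

Periodic rate r = 0.041 per year.
Growing ordinary annuity: PV = PMT₁ × [1 − ((1+g)/(1+r))^n] / (r − g) = 109,930 × [1 − ((1+0.0158)/(1+r))^19] / (r − 0.0158) = A$1,623,832.85.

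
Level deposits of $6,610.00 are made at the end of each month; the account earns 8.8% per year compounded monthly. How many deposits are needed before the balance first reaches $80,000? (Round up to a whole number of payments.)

12 payments

Periodic rate r = 0.088/12 per month; n is counted in months.
Ordinary annuity FV: 80,000 = 6,610 × [((1+r)^n − 1)/r].
(1+r)^n = 1 + 80,000 × r / 6,610, so n = ln(1 + 80,000·r/6,610) / ln(1+r) = 11.64.
Round up to a whole number of payments: n = 12.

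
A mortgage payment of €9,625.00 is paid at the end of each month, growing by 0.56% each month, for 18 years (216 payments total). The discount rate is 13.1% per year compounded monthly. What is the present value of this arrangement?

€1,230,780.79

Periodic rate r = 0.131/12 per month; n is counted in months.
Growing ordinary annuity: PV = PMT₁ × [1 − ((1+g)/(1+r))^n] / (r − g) = 9,625 × [1 − ((1+0.0056)/(1+r))^216] / (r − 0.0056) = €1,230,780.79.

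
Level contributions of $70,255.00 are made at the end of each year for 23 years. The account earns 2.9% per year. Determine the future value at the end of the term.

This is an ordinary annuity: 23 deposits of $70,255.00 at the end of each year.
Periodic rate r = 0.029 per year.
FV = PMT × [((1+r)^n − 1)/r] = 70,255 × [(1+r)^23 − 1] / r = $2,252,965.45

$2,252,965.45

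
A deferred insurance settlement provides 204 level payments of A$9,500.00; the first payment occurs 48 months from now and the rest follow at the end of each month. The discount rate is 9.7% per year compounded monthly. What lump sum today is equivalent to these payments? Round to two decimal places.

A$649,223.06

Ordinary annuity of 204 payments, first payment at period 48.
Periodic rate r = 0.097/12 per month; n is counted in months.
The ordinary-annuity PV formula values the stream one period before the first payment (period 47); discount that back 47 periods:
PV₀ = 9,500 × [1 − (1+r)^−204] / r × (1+r)^−47 = A$649,223.06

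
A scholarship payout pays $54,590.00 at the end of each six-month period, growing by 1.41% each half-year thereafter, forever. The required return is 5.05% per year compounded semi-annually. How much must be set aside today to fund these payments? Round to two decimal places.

$4,895,964.13

Periodic rate r = 0.0505/2 per half-year.
Growing perpetuity (Gordon): PV = PMT₁ / (r − g) = 54,590 / (r − 0.0141) = $4,895,964.13.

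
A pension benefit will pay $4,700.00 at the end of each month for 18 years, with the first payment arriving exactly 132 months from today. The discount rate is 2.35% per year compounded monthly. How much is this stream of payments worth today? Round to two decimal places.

Ordinary annuity of 216 payments, first payment at period 132.
Periodic rate r = 0.0235/12 per month; n is counted in months.
The ordinary-annuity PV formula values the stream one period before the first payment (period 131); discount that back 131 periods:
PV₀ = 4,700 × [1 − (1+r)^−216] / r × (1+r)^−131 = $640,153.72

$640,153.72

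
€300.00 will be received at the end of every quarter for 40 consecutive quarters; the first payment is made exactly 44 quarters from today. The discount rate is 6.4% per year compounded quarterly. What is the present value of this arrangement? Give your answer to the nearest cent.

€4,453.45

Ordinary annuity of 40 payments, first payment at period 44.
Periodic rate r = 0.064/4 per quarter; n is counted in quarters.
The ordinary-annuity PV formula values the stream one period before the first payment (period 43); discount that back 43 periods:
PV₀ = 300 × [1 − (1+r)^−40] / r × (1+r)^−43 = €4,453.45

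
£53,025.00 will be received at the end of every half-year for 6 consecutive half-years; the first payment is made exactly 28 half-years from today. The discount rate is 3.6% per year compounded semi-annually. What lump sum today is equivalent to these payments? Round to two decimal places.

Ordinary annuity of 6 payments, first payment at period 28.
Periodic rate r = 0.036/2 per half-year; n is counted in half-years.
The ordinary-annuity PV formula values the stream one period before the first payment (period 27); discount that back 27 periods:
PV₀ = 53,025 × [1 − (1+r)^−6] / r × (1+r)^−27 = £184,725.24

£184,725.24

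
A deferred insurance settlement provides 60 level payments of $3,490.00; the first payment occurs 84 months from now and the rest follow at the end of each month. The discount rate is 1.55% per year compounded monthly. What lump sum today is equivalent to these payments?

$180,907.63

Ordinary annuity of 60 payments, first payment at period 84.
Periodic rate r = 0.0155/12 per month; n is counted in months.
The ordinary-annuity PV formula values the stream one period before the first payment (period 83); discount that back 83 periods:
PV₀ = 3,490 × [1 − (1+r)^−60] / r × (1+r)^−83 = $180,907.63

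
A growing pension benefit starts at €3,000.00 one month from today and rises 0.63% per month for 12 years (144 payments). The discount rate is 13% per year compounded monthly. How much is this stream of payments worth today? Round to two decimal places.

Periodic rate r = 0.13/12 per month; n is counted in months.
Growing ordinary annuity: PV = PMT₁ × [1 − ((1+g)/(1+r))^n] / (r − g) = 3,000 × [1 − ((1+0.0063)/(1+r))^144] / (r − 0.0063) = €315,344.05.

€315,344.05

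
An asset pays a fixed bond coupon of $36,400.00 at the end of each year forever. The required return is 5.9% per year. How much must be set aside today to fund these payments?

Periodic rate r = 0.059 per year.
Level perpetuity: PV = PMT / r = 36,400 / (0.059) = $616,949.15.

$616,949.15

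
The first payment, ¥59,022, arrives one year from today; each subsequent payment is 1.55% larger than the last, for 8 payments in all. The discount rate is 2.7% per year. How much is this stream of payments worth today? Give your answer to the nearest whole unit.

Periodic rate r = 0.027 per year.
Growing ordinary annuity: PV = PMT₁ × [1 − ((1+g)/(1+r))^n] / (r − g) = 59,022 × [1 − ((1+0.0155)/(1+r))^8] / (r − 0.0155) = ¥442,141.

¥442,141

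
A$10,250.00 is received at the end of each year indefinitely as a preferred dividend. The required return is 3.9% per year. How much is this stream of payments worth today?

A$262,820.51

Periodic rate r = 0.039 per year.
Level perpetuity: PV = PMT / r = 10,250 / (0.039) = A$262,820.51.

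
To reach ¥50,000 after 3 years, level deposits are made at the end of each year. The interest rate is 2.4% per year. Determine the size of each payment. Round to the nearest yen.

¥16,273

Level ordinary annuity; solve FV = PMT × [((1+r)^n − 1)/r] for PMT.
Periodic rate r = 0.024 per year.
With n = 3: PMT = 50,000 / ([((1+r)^n − 1)/r]) = ¥16,273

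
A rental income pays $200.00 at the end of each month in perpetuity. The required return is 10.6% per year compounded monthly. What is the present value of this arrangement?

Periodic rate r = 0.106/12 per month.
Level perpetuity: PV = PMT / r = 200 / (0.106/12) = $22,641.51.

$22,641.51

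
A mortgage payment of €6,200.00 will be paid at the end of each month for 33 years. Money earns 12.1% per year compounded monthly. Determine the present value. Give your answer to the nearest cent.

This is an ordinary annuity: 396 payments of €6,200.00 at the end of each month.
Periodic rate r = 0.121/12 per month; n is counted in months.
PV = PMT × [(1 − (1+r)^−n)/r] = 6,200 × [1 − (1+r)^−396] / r = €603,306.01

€603,306.01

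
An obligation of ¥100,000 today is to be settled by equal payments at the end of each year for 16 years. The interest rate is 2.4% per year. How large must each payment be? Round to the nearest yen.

¥7,600

Level ordinary annuity; solve PV = PMT × [(1 − (1+r)^−n)/r] for PMT.
Periodic rate r = 0.024 per year.
With n = 16: PMT = 100,000 / ([(1 − (1+r)^−n)/r]) = ¥7,600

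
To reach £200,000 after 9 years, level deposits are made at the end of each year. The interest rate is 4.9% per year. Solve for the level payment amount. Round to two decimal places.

Level ordinary annuity; solve FV = PMT × [((1+r)^n − 1)/r] for PMT.
Periodic rate r = 0.049 per year.
With n = 9: PMT = 200,000 / ([((1+r)^n − 1)/r]) = £18,212.85

£18,212.85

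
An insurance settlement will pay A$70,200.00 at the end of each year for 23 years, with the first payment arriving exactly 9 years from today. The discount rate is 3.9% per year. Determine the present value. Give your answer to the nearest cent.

Ordinary annuity of 23 payments, first payment at period 9.
Periodic rate r = 0.039 per year.
The ordinary-annuity PV formula values the stream one period before the first payment (period 8); discount that back 8 periods:
PV₀ = 70,200 × [1 − (1+r)^−23] / r × (1+r)^−8 = A$775,621.52

A$775,621.52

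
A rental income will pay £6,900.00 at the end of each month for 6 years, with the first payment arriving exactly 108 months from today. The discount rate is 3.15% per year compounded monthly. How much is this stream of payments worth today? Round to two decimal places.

Ordinary annuity of 72 payments, first payment at period 108.
Periodic rate r = 0.0315/12 per month; n is counted in months.
The ordinary-annuity PV formula values the stream one period before the first payment (period 107); discount that back 107 periods:
PV₀ = 6,900 × [1 − (1+r)^−72] / r × (1+r)^−107 = £341,544.28

£341,544.28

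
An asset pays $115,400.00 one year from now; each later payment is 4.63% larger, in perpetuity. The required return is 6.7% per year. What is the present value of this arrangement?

$5,574,879.23

Periodic rate r = 0.067 per year.
Growing perpetuity (Gordon): PV = PMT₁ / (r − g) = 115,400 / (r − 0.0463) = $5,574,879.23.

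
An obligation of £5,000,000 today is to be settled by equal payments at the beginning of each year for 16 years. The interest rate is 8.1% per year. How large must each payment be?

£525,902.73

Level annuity due; solve PV = PMT × [(1 − (1+r)^−n)/r] × (1+r) for PMT.
Periodic rate r = 0.081 per year.
With n = 16: PMT = 5,000,000 / ([(1 − (1+r)^−n)/r] × (1+r)) = £525,902.73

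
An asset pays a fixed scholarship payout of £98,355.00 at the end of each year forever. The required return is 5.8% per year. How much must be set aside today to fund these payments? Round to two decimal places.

Periodic rate r = 0.058 per year.
Level perpetuity: PV = PMT / r = 98,355 / (0.058) = £1,695,775.86.

£1,695,775.86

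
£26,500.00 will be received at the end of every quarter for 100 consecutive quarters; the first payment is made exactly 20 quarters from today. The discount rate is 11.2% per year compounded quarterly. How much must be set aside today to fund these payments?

£524,647.34

Ordinary annuity of 100 payments, first payment at period 20.
Periodic rate r = 0.112/4 per quarter; n is counted in quarters.
The ordinary-annuity PV formula values the stream one period before the first payment (period 19); discount that back 19 periods:
PV₀ = 26,500 × [1 − (1+r)^−100] / r × (1+r)^−19 = £524,647.34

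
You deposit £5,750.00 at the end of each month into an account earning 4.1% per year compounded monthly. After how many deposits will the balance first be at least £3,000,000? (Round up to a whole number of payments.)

Periodic rate r = 0.041/12 per month; n is counted in months.
Ordinary annuity FV: 3,000,000 = 5,750 × [((1+r)^n − 1)/r].
(1+r)^n = 1 + 3,000,000 × r / 5,750, so n = ln(1 + 3,000,000·r/5,750) / ln(1+r) = 300.04.
Round up to a whole number of payments: n = 301.

301 payments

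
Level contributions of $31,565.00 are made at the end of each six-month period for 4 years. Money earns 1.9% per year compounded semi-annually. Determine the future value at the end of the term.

$261,077.73

This is an ordinary annuity: 8 deposits of $31,565.00 at the end of each six-month period.
Periodic rate r = 0.019/2 per half-year; n is counted in half-years.
FV = PMT × [((1+r)^n − 1)/r] = 31,565 × [(1+r)^8 − 1] / r = $261,077.73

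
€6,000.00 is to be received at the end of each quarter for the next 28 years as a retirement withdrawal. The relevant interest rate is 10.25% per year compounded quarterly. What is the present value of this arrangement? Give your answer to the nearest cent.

€220,381.72

This is an ordinary annuity: 112 payments of €6,000.00 at the end of each quarter.
Periodic rate r = 0.1025/4 per quarter; n is counted in quarters.
PV = PMT × [(1 − (1+r)^−n)/r] = 6,000 × [1 − (1+r)^−112] / r = €220,381.72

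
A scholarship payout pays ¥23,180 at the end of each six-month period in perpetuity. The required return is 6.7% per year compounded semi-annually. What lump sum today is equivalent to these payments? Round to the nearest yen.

¥691,940

Periodic rate r = 0.067/2 per half-year.
Level perpetuity: PV = PMT / r = 23,180 / (0.067/2) = ¥691,940.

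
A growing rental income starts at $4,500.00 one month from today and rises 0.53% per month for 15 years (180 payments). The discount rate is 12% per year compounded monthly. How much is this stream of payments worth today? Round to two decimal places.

Periodic rate r = 0.12/12 per month; n is counted in months.
Growing ordinary annuity: PV = PMT₁ × [1 − ((1+g)/(1+r))^n] / (r − g) = 4,500 × [1 − ((1+0.0053)/(1+r))^180] / (r − 0.0053) = $543,932.79.

$543,932.79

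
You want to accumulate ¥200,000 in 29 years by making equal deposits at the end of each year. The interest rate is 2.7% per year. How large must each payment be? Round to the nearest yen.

Level ordinary annuity; solve FV = PMT × [((1+r)^n − 1)/r] for PMT.
Periodic rate r = 0.027 per year.
With n = 29: PMT = 200,000 / ([((1+r)^n − 1)/r]) = ¥4,634

¥4,634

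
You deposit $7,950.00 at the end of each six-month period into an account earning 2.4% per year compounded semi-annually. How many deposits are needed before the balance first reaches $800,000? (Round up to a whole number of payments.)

67 payments

Periodic rate r = 0.024/2 per half-year; n is counted in half-years.
Ordinary annuity FV: 800,000 = 7,950 × [((1+r)^n − 1)/r].
(1+r)^n = 1 + 800,000 × r / 7,950, so n = ln(1 + 800,000·r/7,950) / ln(1+r) = 66.39.
Round up to a whole number of payments: n = 67.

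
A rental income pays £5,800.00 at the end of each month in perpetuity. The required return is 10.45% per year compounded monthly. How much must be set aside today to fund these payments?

£666,028.71

Periodic rate r = 0.1045/12 per month.
Level perpetuity: PV = PMT / r = 5,800 / (0.1045/12) = £666,028.71.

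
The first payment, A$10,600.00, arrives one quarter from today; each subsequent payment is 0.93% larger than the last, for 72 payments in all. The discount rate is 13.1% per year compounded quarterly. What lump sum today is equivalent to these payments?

Periodic rate r = 0.131/4 per quarter; n is counted in quarters.
Growing ordinary annuity: PV = PMT₁ × [1 − ((1+g)/(1+r))^n] / (r − g) = 10,600 × [1 − ((1+0.0093)/(1+r))^72] / (r − 0.0093) = A$365,535.16.

A$365,535.16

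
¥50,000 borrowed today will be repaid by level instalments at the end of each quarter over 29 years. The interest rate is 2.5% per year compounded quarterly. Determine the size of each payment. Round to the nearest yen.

Level ordinary annuity; solve PV = PMT × [(1 − (1+r)^−n)/r] for PMT.
Periodic rate r = 0.025/4 per quarter; n is counted in quarters.
With n = 116: PMT = 50,000 / ([(1 − (1+r)^−n)/r]) = ¥607

¥607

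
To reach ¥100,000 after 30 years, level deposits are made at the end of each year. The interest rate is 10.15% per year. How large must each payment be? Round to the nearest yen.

Level ordinary annuity; solve FV = PMT × [((1+r)^n − 1)/r] for PMT.
Periodic rate r = 0.1015 per year.
With n = 30: PMT = 100,000 / ([((1+r)^n − 1)/r]) = ¥591

¥591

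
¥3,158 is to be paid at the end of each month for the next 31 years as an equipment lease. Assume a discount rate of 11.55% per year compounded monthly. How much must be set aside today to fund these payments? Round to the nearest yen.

¥318,804

This is an ordinary annuity: 372 payments of ¥3,158 at the end of each month.
Periodic rate r = 0.1155/12 per month; n is counted in months.
PV = PMT × [(1 − (1+r)^−n)/r] = 3,158 × [1 − (1+r)^−372] / r = ¥318,804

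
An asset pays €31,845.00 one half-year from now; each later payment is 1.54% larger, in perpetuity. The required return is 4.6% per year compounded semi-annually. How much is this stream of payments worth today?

€4,190,131.58

Periodic rate r = 0.046/2 per half-year.
Growing perpetuity (Gordon): PV = PMT₁ / (r − g) = 31,845 / (r − 0.0154) = €4,190,131.58.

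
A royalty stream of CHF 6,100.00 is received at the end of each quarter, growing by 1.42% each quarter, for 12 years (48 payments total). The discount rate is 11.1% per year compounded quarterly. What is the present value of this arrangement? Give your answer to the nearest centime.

CHF 212,103.72

Periodic rate r = 0.111/4 per quarter; n is counted in quarters.
Growing ordinary annuity: PV = PMT₁ × [1 − ((1+g)/(1+r))^n] / (r − g) = 6,100 × [1 − ((1+0.0142)/(1+r))^48] / (r − 0.0142) = CHF 212,103.72.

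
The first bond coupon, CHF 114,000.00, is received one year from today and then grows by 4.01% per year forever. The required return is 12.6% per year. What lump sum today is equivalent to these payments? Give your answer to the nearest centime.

CHF 1,327,124.56

Periodic rate r = 0.126 per year.
Growing perpetuity (Gordon): PV = PMT₁ / (r − g) = 114,000 / (r − 0.0401) = CHF 1,327,124.56.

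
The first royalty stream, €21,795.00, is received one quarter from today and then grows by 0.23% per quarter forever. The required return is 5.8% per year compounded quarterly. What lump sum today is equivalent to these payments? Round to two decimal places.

Periodic rate r = 0.058/4 per quarter.
Growing perpetuity (Gordon): PV = PMT₁ / (r − g) = 21,795 / (r − 0.0023) = €1,786,475.41.

€1,786,475.41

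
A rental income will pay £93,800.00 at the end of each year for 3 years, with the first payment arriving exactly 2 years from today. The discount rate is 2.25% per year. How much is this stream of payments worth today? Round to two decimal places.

£263,272.69

Ordinary annuity of 3 payments, first payment at period 2.
Periodic rate r = 0.0225 per year.
The ordinary-annuity PV formula values the stream one period before the first payment (period 1); discount that back 1 periods:
PV₀ = 93,800 × [1 − (1+r)^−3] / r × (1+r)^−1 = £263,272.69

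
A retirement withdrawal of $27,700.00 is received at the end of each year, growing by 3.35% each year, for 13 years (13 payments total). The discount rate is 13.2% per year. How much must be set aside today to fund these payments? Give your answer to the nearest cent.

Periodic rate r = 0.132 per year.
Growing ordinary annuity: PV = PMT₁ × [1 − ((1+g)/(1+r))^n] / (r − g) = 27,700 × [1 − ((1+0.0335)/(1+r))^13] / (r − 0.0335) = $195,103.78.

$195,103.78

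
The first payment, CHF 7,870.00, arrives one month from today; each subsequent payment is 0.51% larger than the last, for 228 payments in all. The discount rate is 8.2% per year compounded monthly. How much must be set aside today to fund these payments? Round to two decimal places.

Periodic rate r = 0.082/12 per month; n is counted in months.
Growing ordinary annuity: PV = PMT₁ × [1 − ((1+g)/(1+r))^n] / (r − g) = 7,870 × [1 − ((1+0.0051)/(1+r))^228] / (r − 0.0051) = CHF 1,475,053.27.

CHF 1,475,053.27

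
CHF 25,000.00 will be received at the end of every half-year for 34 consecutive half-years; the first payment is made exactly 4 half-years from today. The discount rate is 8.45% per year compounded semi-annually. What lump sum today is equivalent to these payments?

CHF 394,650.74

Ordinary annuity of 34 payments, first payment at period 4.
Periodic rate r = 0.0845/2 per half-year; n is counted in half-years.
The ordinary-annuity PV formula values the stream one period before the first payment (period 3); discount that back 3 periods:
PV₀ = 25,000 × [1 − (1+r)^−34] / r × (1+r)^−3 = CHF 394,650.74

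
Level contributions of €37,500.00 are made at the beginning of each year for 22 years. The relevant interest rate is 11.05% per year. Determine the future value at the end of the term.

€3,404,039.97

This is an annuity due: 22 deposits of €37,500.00 at the beginning of each year.
Periodic rate r = 0.1105 per year.
FV = PMT × [((1+r)^n − 1)/r] × (1+r) = 37,500 × [(1+r)^22 − 1] / r × (1+r) = €3,404,039.97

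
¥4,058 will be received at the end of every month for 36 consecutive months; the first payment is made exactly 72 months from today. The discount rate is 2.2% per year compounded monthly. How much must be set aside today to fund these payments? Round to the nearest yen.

Ordinary annuity of 36 payments, first payment at period 72.
Periodic rate r = 0.022/12 per month; n is counted in months.
The ordinary-annuity PV formula values the stream one period before the first payment (period 71); discount that back 71 periods:
PV₀ = 4,058 × [1 − (1+r)^−36] / r × (1+r)^−71 = ¥124,022

¥124,022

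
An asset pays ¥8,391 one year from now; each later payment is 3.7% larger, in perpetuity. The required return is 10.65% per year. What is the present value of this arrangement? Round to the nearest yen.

¥120,734

Periodic rate r = 0.1065 per year.
Growing perpetuity (Gordon): PV = PMT₁ / (r − g) = 8,391 / (r − 0.037) = ¥120,734.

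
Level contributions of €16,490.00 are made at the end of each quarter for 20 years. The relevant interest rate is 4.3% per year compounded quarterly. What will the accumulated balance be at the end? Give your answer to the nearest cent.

€2,074,425.89

This is an ordinary annuity: 80 deposits of €16,490.00 at the end of each quarter.
Periodic rate r = 0.043/4 per quarter; n is counted in quarters.
FV = PMT × [((1+r)^n − 1)/r] = 16,490 × [(1+r)^80 − 1] / r = €2,074,425.89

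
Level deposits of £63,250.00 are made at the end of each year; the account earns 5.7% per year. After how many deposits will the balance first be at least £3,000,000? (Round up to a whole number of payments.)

Periodic rate r = 0.057 per year.
Ordinary annuity FV: 3,000,000 = 63,250 × [((1+r)^n − 1)/r].
(1+r)^n = 1 + 3,000,000 × r / 63,250, so n = ln(1 + 3,000,000·r/63,250) / ln(1+r) = 23.62.
Round up to a whole number of payments: n = 24.

24 payments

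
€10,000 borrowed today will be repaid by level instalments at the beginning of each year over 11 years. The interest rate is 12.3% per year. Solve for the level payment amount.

Level annuity due; solve PV = PMT × [(1 − (1+r)^−n)/r] × (1+r) for PMT.
Periodic rate r = 0.123 per year.
With n = 11: PMT = 10,000 / ([(1 − (1+r)^−n)/r] × (1+r)) = €1,519.41

€1,519.41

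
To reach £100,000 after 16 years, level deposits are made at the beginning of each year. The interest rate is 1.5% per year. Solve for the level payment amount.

Level annuity due; solve FV = PMT × [((1+r)^n − 1)/r] × (1+r) for PMT.
Periodic rate r = 0.015 per year.
With n = 16: PMT = 100,000 / ([((1+r)^n − 1)/r] × (1+r)) = £5,494.10

£5,494.10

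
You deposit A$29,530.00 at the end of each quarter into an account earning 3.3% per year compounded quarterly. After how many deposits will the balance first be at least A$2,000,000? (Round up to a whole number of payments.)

55 payments

Periodic rate r = 0.033/4 per quarter; n is counted in quarters.
Ordinary annuity FV: 2,000,000 = 29,530 × [((1+r)^n − 1)/r].
(1+r)^n = 1 + 2,000,000 × r / 29,530, so n = ln(1 + 2,000,000·r/29,530) / ln(1+r) = 54.03.
Round up to a whole number of payments: n = 55.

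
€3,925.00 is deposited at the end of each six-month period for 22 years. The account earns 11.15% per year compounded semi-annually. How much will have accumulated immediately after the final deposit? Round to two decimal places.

€695,691.63

This is an ordinary annuity: 44 deposits of €3,925.00 at the end of each six-month period.
Periodic rate r = 0.1115/2 per half-year; n is counted in half-years.
FV = PMT × [((1+r)^n − 1)/r] = 3,925 × [(1+r)^44 − 1] / r = €695,691.63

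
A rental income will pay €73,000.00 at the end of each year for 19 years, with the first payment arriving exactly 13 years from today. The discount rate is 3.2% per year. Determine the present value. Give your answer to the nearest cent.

€703,991.26

Ordinary annuity of 19 payments, first payment at period 13.
Periodic rate r = 0.032 per year.
The ordinary-annuity PV formula values the stream one period before the first payment (period 12); discount that back 12 periods:
PV₀ = 73,000 × [1 − (1+r)^−19] / r × (1+r)^−12 = €703,991.26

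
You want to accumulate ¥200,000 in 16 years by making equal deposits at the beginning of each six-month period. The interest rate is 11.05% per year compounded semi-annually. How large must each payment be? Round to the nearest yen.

¥2,282

Level annuity due; solve FV = PMT × [((1+r)^n − 1)/r] × (1+r) for PMT.
Periodic rate r = 0.1105/2 per half-year; n is counted in half-years.
With n = 32: PMT = 200,000 / ([((1+r)^n − 1)/r] × (1+r)) = ¥2,282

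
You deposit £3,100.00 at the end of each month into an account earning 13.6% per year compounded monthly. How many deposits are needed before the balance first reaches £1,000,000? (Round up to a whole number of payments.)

137 payments

Periodic rate r = 0.136/12 per month; n is counted in months.
Ordinary annuity FV: 1,000,000 = 3,100 × [((1+r)^n − 1)/r].
(1+r)^n = 1 + 1,000,000 × r / 3,100, so n = ln(1 + 1,000,000·r/3,100) / ln(1+r) = 136.49.
Round up to a whole number of payments: n = 137.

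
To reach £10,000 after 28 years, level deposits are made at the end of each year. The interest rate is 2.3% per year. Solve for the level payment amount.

Level ordinary annuity; solve FV = PMT × [((1+r)^n − 1)/r] for PMT.
Periodic rate r = 0.023 per year.
With n = 28: PMT = 10,000 / ([((1+r)^n − 1)/r]) = £258.36

£258.36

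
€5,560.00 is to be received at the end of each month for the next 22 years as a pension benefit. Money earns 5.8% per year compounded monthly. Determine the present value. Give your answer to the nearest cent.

This is an ordinary annuity: 264 payments of €5,560.00 at the end of each month.
Periodic rate r = 0.058/12 per month; n is counted in months.
PV = PMT × [(1 − (1+r)^−n)/r] = 5,560 × [1 − (1+r)^−264] / r = €828,235.57

€828,235.57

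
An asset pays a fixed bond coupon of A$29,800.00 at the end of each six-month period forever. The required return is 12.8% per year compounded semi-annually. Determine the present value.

A$465,625.00

Periodic rate r = 0.128/2 per half-year.
Level perpetuity: PV = PMT / r = 29,800 / (0.128/2) = A$465,625.00.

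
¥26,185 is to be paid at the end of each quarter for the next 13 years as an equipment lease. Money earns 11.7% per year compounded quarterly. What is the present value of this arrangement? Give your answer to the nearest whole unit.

This is an ordinary annuity: 52 payments of ¥26,185 at the end of each quarter.
Periodic rate r = 0.117/4 per quarter; n is counted in quarters.
PV = PMT × [(1 − (1+r)^−n)/r] = 26,185 × [1 − (1+r)^−52] / r = ¥695,301

¥695,301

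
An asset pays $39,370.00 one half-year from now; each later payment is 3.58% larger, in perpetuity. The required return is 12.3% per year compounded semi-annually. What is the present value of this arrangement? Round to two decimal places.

$1,531,906.61

Periodic rate r = 0.123/2 per half-year.
Growing perpetuity (Gordon): PV = PMT₁ / (r − g) = 39,370 / (r − 0.0358) = $1,531,906.61.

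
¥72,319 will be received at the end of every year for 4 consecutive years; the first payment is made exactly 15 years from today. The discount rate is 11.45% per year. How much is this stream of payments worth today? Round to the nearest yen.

¥48,716

Ordinary annuity of 4 payments, first payment at period 15.
Periodic rate r = 0.1145 per year.
The ordinary-annuity PV formula values the stream one period before the first payment (period 14); discount that back 14 periods:
PV₀ = 72,319 × [1 − (1+r)^−4] / r × (1+r)^−14 = ¥48,716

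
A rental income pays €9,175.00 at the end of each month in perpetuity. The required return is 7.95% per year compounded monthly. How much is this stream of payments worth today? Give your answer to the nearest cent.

€1,384,905.66

Periodic rate r = 0.0795/12 per month.
Level perpetuity: PV = PMT / r = 9,175 / (0.0795/12) = €1,384,905.66.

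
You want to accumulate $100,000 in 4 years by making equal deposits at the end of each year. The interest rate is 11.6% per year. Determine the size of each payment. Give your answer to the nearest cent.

Level ordinary annuity; solve FV = PMT × [((1+r)^n − 1)/r] for PMT.
Periodic rate r = 0.116 per year.
With n = 4: PMT = 100,000 / ([((1+r)^n − 1)/r]) = $21,046.50

$21,046.50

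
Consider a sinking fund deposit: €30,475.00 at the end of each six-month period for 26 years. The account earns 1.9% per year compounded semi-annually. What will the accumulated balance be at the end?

€2,037,146.65

This is an ordinary annuity: 52 deposits of €30,475.00 at the end of each six-month period.
Periodic rate r = 0.019/2 per half-year; n is counted in half-years.
FV = PMT × [((1+r)^n − 1)/r] = 30,475 × [(1+r)^52 − 1] / r = €2,037,146.65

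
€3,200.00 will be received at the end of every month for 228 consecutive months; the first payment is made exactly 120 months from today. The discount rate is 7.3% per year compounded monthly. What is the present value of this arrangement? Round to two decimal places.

€191,479.26

Ordinary annuity of 228 payments, first payment at period 120.
Periodic rate r = 0.073/12 per month; n is counted in months.
The ordinary-annuity PV formula values the stream one period before the first payment (period 119); discount that back 119 periods:
PV₀ = 3,200 × [1 − (1+r)^−228] / r × (1+r)^−119 = €191,479.26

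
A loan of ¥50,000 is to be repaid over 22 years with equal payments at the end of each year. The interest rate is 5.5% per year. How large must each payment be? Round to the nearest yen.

¥3,974

Level ordinary annuity; solve PV = PMT × [(1 − (1+r)^−n)/r] for PMT.
Periodic rate r = 0.055 per year.
With n = 22: PMT = 50,000 / ([(1 − (1+r)^−n)/r]) = ¥3,974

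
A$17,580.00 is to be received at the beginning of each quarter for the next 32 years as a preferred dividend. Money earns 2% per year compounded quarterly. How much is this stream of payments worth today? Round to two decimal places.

A$1,667,376.40

This is an annuity due: 128 payments of A$17,580.00 at the beginning of each quarter.
Periodic rate r = 0.02/4 per quarter; n is counted in quarters.
PV = PMT × [(1 − (1+r)^−n)/r] × (1+r) = 17,580 × [1 − (1+r)^−128] / r × (1+r) = A$1,667,376.40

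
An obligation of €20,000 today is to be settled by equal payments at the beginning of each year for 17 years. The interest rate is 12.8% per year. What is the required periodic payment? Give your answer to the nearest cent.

Level annuity due; solve PV = PMT × [(1 − (1+r)^−n)/r] × (1+r) for PMT.
Periodic rate r = 0.128 per year.
With n = 17: PMT = 20,000 / ([(1 − (1+r)^−n)/r] × (1+r)) = €2,605.77

€2,605.77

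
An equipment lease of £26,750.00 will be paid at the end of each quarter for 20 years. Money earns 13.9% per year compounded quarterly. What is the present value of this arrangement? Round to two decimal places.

This is an ordinary annuity: 80 payments of £26,750.00 at the end of each quarter.
Periodic rate r = 0.139/4 per quarter; n is counted in quarters.
PV = PMT × [(1 − (1+r)^−n)/r] = 26,750 × [1 − (1+r)^−80] / r = £719,719.18

£719,719.18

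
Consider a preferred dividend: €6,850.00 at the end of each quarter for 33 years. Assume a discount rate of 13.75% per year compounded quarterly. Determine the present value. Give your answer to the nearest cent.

This is an ordinary annuity: 132 payments of €6,850.00 at the end of each quarter.
Periodic rate r = 0.1375/4 per quarter; n is counted in quarters.
PV = PMT × [(1 − (1+r)^−n)/r] = 6,850 × [1 − (1+r)^−132] / r = €196,971.55

€196,971.55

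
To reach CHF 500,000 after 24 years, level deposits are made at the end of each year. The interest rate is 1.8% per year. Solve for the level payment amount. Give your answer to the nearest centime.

Level ordinary annuity; solve FV = PMT × [((1+r)^n − 1)/r] for PMT.
Periodic rate r = 0.018 per year.
With n = 24: PMT = 500,000 / ([((1+r)^n − 1)/r]) = CHF 16,840.42

CHF 16,840.42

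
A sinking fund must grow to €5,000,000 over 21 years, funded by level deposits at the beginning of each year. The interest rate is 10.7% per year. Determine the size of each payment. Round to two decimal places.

€64,829.68

Level annuity due; solve FV = PMT × [((1+r)^n − 1)/r] × (1+r) for PMT.
Periodic rate r = 0.107 per year.
With n = 21: PMT = 5,000,000 / ([((1+r)^n − 1)/r] × (1+r)) = €64,829.68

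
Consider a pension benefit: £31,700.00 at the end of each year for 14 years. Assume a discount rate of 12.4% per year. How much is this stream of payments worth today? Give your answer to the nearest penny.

This is an ordinary annuity: 14 payments of £31,700.00 at the end of each year.
Periodic rate r = 0.124 per year.
PV = PMT × [(1 − (1+r)^−n)/r] = 31,700 × [1 − (1+r)^−14] / r = £205,881.86

£205,881.86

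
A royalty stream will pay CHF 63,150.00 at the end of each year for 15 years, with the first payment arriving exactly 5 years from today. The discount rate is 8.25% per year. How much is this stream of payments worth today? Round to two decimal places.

CHF 387,710.44

Ordinary annuity of 15 payments, first payment at period 5.
Periodic rate r = 0.0825 per year.
The ordinary-annuity PV formula values the stream one period before the first payment (period 4); discount that back 4 periods:
PV₀ = 63,150 × [1 − (1+r)^−15] / r × (1+r)^−4 = CHF 387,710.44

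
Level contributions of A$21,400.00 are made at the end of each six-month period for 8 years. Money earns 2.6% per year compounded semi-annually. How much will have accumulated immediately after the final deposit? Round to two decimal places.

A$377,897.60

This is an ordinary annuity: 16 deposits of A$21,400.00 at the end of each six-month period.
Periodic rate r = 0.026/2 per half-year; n is counted in half-years.
FV = PMT × [((1+r)^n − 1)/r] = 21,400 × [(1+r)^16 − 1] / r = A$377,897.60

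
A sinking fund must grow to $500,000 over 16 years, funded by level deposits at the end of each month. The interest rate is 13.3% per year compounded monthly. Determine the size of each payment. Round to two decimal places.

Level ordinary annuity; solve FV = PMT × [((1+r)^n − 1)/r] for PMT.
Periodic rate r = 0.133/12 per month; n is counted in months.
With n = 192: PMT = 500,000 / ([((1+r)^n − 1)/r]) = $759.10

$759.10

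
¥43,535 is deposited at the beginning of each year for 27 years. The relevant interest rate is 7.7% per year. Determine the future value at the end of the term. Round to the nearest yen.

This is an annuity due: 27 deposits of ¥43,535 at the beginning of each year.
Periodic rate r = 0.077 per year.
FV = PMT × [((1+r)^n − 1)/r] × (1+r) = 43,535 × [(1+r)^27 − 1] / r × (1+r) = ¥3,903,267

¥3,903,267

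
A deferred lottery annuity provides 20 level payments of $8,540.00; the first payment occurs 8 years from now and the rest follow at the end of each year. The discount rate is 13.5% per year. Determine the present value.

$23,999.46

Ordinary annuity of 20 payments, first payment at period 8.
Periodic rate r = 0.135 per year.
The ordinary-annuity PV formula values the stream one period before the first payment (period 7); discount that back 7 periods:
PV₀ = 8,540 × [1 − (1+r)^−20] / r × (1+r)^−7 = $23,999.46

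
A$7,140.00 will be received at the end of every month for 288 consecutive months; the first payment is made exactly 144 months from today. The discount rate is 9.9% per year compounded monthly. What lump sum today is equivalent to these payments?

Ordinary annuity of 288 payments, first payment at period 144.
Periodic rate r = 0.099/12 per month; n is counted in months.
The ordinary-annuity PV formula values the stream one period before the first payment (period 143); discount that back 143 periods:
PV₀ = 7,140 × [1 − (1+r)^−288] / r × (1+r)^−143 = A$242,212.27

A$242,212.27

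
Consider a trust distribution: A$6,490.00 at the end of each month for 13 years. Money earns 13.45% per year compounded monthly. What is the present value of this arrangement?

This is an ordinary annuity: 156 payments of A$6,490.00 at the end of each month.
Periodic rate r = 0.1345/12 per month; n is counted in months.
PV = PMT × [(1 − (1+r)^−n)/r] = 6,490 × [1 − (1+r)^−156] / r = A$477,276.57

A$477,276.57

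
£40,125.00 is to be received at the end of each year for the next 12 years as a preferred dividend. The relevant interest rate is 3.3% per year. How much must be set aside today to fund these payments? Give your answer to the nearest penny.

This is an ordinary annuity: 12 payments of £40,125.00 at the end of each year.
Periodic rate r = 0.033 per year.
PV = PMT × [(1 − (1+r)^−n)/r] = 40,125 × [1 − (1+r)^−12] / r = £392,345.29

£392,345.29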